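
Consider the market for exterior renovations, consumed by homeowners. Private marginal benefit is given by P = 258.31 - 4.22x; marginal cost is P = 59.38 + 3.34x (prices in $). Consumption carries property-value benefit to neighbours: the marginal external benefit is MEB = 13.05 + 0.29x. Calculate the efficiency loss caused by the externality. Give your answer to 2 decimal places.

DWL = $29.42

Market equilibrium (private): 59.38 + 3.34x = 258.31 - 4.22x → x_m = 26.3135.
Social marginal benefit = demand + MEB = 271.36 - 3.93x.
Set SMB = MC: 271.36 - 3.93x = 59.38 + 3.34x → x* = 29.1582.
Between x* and x_m the wedge SMB − MC runs linearly from 0 to MEB(x_m), so the loss is a triangle.
DWL = ½ × 2.8447 × 20.6809 = 29.4155.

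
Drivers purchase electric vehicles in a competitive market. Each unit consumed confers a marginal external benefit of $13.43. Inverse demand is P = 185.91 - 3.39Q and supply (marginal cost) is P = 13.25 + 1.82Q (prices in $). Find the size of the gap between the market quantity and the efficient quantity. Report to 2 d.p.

Market equilibrium (private): 13.25 + 1.82Q = 185.91 - 3.39Q → Q_m = 33.1401.
Social marginal benefit = demand + MEB = 199.34 - 3.39Q.
Set SMB = MC: 199.34 - 3.39Q = 13.25 + 1.82Q → Q* = 35.7179.
Gap = |33.1401 − 35.7179| = 2.5778.

2.58 units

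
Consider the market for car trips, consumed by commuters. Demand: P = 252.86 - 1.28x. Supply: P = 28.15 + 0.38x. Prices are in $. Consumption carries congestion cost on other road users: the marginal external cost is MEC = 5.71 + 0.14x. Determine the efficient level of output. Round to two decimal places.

x* = 121.67

Social marginal benefit = demand − MEC = 247.15 - 1.42x.
Set SMB = MC: 247.15 - 1.42x = 28.15 + 0.38x → x* = 121.6667.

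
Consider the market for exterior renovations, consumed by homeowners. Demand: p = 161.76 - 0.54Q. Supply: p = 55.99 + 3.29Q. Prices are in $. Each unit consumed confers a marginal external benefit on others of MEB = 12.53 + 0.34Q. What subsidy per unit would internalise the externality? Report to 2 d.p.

subsidy = $24.05 per unit

Social marginal benefit = demand + MEB = 174.29 - 0.20Q.
Set SMB = MC: 174.29 - 0.20Q = 55.99 + 3.29Q → Q* = 33.8968.
The Pigouvian subsidy equals MEB at Q*: 12.53 + 0.34×33.8968 = 24.0549.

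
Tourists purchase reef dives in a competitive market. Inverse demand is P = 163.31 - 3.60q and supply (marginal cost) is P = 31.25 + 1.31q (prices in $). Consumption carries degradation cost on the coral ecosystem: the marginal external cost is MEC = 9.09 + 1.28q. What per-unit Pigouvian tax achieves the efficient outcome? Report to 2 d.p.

Social marginal benefit = demand − MEC = 154.22 - 4.88q.
Set SMB = MC: 154.22 - 4.88q = 31.25 + 1.31q → q* = 19.8659.
The Pigouvian tax equals MEC at q*: 9.09 + 1.28×19.8659 = 34.5184.

tax = $34.52 per unit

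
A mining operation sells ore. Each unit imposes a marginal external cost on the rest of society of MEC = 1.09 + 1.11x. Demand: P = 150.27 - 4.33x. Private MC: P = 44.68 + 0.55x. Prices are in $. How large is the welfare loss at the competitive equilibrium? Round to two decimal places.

Market equilibrium (private): 44.68 + 0.55x = 150.27 - 4.33x → x_m = 21.6373.
Social marginal cost = private MC + MEC = 45.77 + 1.66x.
Set SMC = demand: 45.77 + 1.66x = 150.27 - 4.33x → x* = 17.4457.
Height of the DWL triangle at x_m is SMC(x_m) − demand(x_m) = MEC(x_m) = 25.1074.
DWL = ½ × 4.1916 × 25.1074 = 52.6201.

DWL = $52.62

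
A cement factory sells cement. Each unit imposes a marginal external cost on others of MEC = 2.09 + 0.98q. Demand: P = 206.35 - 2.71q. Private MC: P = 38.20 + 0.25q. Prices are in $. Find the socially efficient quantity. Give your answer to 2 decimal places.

Social marginal cost = private MC + MEC = 40.29 + 1.23q.
Set SMC = demand: 40.29 + 1.23q = 206.35 - 2.71q → q* = 42.1472.

q* = 42.15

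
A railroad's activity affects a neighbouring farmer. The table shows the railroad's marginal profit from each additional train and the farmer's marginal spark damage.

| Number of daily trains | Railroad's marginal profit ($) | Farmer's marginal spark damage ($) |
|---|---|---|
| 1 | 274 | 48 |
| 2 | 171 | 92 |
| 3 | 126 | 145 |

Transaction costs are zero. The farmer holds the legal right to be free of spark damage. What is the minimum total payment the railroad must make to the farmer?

Efficient level: marginal profit ≥ marginal spark damage through level 2, so k* = 2.
With the farmer holding the right, the railroad must at least compensate total damage at k*: 48 + 92 = 140.

$140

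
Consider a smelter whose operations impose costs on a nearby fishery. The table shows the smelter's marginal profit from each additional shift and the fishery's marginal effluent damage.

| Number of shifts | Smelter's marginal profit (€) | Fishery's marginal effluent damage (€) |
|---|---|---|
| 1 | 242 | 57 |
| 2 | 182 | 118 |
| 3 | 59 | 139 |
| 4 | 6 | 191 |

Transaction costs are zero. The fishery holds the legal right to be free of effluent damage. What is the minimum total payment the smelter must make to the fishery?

€175

Efficient level: marginal profit ≥ marginal effluent damage through level 2, so k* = 2.
With the fishery holding the right, the smelter must at least compensate total damage at k*: 57 + 118 = 175.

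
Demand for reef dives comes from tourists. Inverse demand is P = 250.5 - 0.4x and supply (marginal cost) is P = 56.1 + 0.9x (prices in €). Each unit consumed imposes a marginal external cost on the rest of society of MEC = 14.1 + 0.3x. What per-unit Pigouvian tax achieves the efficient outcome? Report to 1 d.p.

Social marginal benefit = demand − MEC = 236.4 - 0.7x.
Set SMB = MC: 236.4 - 0.7x = 56.1 + 0.9x → x* = 112.6875.
The Pigouvian tax equals MEC at x*: 14.1 + 0.3×112.6875 = 47.9063.

tax = €47.9 per unit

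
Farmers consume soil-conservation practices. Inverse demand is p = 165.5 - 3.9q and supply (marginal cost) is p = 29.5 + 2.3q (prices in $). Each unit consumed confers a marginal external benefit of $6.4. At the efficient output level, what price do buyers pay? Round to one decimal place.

Social marginal benefit = demand + MEB = 171.9 - 3.9q.
Set SMB = MC: 171.9 - 3.9q = 29.5 + 2.3q → q* = 22.9677.
Consumer price on the demand curve at q*: 165.5 − 3.9×22.9677 = 75.9260.

P = $75.9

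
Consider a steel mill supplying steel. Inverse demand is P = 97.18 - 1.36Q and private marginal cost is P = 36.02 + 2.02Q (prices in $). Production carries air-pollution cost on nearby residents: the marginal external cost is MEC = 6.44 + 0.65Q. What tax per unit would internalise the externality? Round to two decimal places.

Social marginal cost = private MC + MEC = 42.46 + 2.67Q.
Set SMC = demand: 42.46 + 2.67Q = 97.18 - 1.36Q → Q* = 13.5782.
The Pigouvian tax equals MEC at Q*: 6.44 + 0.65×13.5782 = 15.2658.

tax = $15.27 per unit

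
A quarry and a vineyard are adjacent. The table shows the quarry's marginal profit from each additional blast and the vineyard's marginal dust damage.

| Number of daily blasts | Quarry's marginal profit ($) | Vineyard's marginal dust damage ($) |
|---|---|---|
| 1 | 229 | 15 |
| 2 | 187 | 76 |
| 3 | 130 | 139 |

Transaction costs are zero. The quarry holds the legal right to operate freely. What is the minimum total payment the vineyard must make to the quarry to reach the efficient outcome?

Left alone the quarry would choose level 3 (marginal profit stays positive).
Efficient level: k* = 2 (marginal profit ≥ marginal dust damage through 2).
The vineyard must at least cover the quarry's forgone profit from cutting 3→2: 130 = 130.

$130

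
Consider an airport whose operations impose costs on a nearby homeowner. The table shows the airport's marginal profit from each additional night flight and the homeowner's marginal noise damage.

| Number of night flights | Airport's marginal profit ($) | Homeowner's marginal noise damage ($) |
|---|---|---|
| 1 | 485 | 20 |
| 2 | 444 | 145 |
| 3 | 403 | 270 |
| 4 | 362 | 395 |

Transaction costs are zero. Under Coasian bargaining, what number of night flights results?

3

Bargaining reaches the level where marginal profit last exceeds marginal noise damage.
That holds through level 3 (403 ≥ 270) but not at 4 (362 < 395).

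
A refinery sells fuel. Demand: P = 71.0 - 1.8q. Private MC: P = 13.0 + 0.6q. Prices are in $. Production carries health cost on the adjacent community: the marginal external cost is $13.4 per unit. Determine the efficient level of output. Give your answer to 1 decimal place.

Social marginal cost = private MC + MEC = 26.4 + 0.6q.
Set SMC = demand: 26.4 + 0.6q = 71.0 - 1.8q → q* = 18.5833.

q* = 18.6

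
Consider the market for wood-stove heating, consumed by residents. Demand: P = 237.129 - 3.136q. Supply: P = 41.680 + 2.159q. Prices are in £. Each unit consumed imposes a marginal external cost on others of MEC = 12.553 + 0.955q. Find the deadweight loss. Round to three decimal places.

Market equilibrium (private): 41.680 + 2.159q = 237.129 - 3.136q → q_m = 36.9120.
Social marginal benefit = demand − MEC = 224.576 - 4.091q.
Set SMB = MC: 224.576 - 4.091q = 41.680 + 2.159q → q* = 29.2634.
The welfare-loss triangle has base |q_m − q*| and height MEC(q_m) (the vertical gap between SMB and MC is zero at q* and MEC at q_m).
DWL = ½ × 7.6486 × 47.8040 = 182.8168.

DWL = £182.817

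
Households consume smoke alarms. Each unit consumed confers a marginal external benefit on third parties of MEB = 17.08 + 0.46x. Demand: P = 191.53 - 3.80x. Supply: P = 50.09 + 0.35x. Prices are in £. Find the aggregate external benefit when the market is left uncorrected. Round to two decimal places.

£849.28

Market equilibrium (private): 50.09 + 0.35x = 191.53 - 3.80x → x_m = 34.0819.
Total external benefit = ∫₀^{x_m} (17.08 + 0.46x) dx = 17.08×34.0819 + ½×0.46×34.0819² = 849.2813.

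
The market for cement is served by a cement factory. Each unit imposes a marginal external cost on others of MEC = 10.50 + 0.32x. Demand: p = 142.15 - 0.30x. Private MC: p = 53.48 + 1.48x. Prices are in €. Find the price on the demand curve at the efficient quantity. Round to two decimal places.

P = €130.98

Social marginal cost = private MC + MEC = 63.98 + 1.80x.
Set SMC = demand: 63.98 + 1.80x = 142.15 - 0.30x → x* = 37.2238.
Consumer price on the demand curve at x*: 142.15 − 0.30×37.2238 = 130.9829.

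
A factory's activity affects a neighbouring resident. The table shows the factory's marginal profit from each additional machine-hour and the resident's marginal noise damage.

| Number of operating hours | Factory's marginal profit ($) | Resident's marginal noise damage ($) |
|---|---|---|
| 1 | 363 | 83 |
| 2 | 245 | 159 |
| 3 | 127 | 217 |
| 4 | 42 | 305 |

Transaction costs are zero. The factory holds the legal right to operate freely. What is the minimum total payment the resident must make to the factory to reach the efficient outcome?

$169

Left alone the factory would choose level 4 (marginal profit stays positive).
Efficient level: k* = 2 (marginal profit ≥ marginal noise damage through 2).
The resident must at least cover the factory's forgone profit from cutting 4→2: 127 + 42 = 169.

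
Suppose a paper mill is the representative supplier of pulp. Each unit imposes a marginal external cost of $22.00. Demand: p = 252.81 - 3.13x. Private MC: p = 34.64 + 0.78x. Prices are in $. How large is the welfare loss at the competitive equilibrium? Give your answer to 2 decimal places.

Market equilibrium (private): 34.64 + 0.78x = 252.81 - 3.13x → x_m = 55.7980.
Social marginal cost = private MC + MEC = 56.64 + 0.78x.
Set SMC = demand: 56.64 + 0.78x = 252.81 - 3.13x → x* = 50.1714.
Between x* and x_m the wedge SMC − demand runs linearly from 0 to MEC(x_m), so the loss is a triangle.
DWL = ½ × 5.6266 × 22.0000 = 61.8926.

DWL = $61.89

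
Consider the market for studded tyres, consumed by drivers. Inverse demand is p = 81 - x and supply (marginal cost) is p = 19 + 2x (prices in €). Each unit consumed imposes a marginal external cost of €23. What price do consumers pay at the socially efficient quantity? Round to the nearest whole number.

P = €68

Social marginal benefit = demand − MEC = 58 - x.
Set SMB = MC: 58 - x = 19 + 2x → x* = 13.0000.
Consumer price on the demand curve at x*: 81 − 1×13.0000 = 68.0000.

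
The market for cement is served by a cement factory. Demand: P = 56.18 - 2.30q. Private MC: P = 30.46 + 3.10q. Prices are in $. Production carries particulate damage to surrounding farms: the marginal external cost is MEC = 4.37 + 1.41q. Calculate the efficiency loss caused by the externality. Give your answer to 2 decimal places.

DWL = $9.02

Market equilibrium (private): 30.46 + 3.10q = 56.18 - 2.30q → q_m = 4.7630.
Social marginal cost = private MC + MEC = 34.83 + 4.51q.
Set SMC = demand: 34.83 + 4.51q = 56.18 - 2.30q → q* = 3.1351.
The loss is the area between SMC and demand from q* to q_m; with linear curves that's a triangle of height MEC(q_m).
DWL = ½ × 1.6279 × 11.0858 = 9.0233.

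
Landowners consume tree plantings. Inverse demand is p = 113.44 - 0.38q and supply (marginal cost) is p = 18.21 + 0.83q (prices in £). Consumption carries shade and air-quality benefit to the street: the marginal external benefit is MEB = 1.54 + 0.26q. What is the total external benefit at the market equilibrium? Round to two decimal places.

Market equilibrium (private): 18.21 + 0.83q = 113.44 - 0.38q → q_m = 78.7025.
Total external benefit = ∫₀^{q_m} (1.54 + 0.26q) dq = 1.54×78.7025 + ½×0.26×78.7025² = 926.4327.

£926.43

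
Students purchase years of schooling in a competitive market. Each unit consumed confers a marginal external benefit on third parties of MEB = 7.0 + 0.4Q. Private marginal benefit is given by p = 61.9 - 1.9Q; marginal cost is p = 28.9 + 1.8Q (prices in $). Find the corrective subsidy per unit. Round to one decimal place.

subsidy = $11.8 per unit

Social marginal benefit = demand + MEB = 68.9 - 1.5Q.
Set SMB = MC: 68.9 - 1.5Q = 28.9 + 1.8Q → Q* = 12.1212.
The Pigouvian subsidy equals MEB at Q*: 7.0 + 0.4×12.1212 = 11.8485.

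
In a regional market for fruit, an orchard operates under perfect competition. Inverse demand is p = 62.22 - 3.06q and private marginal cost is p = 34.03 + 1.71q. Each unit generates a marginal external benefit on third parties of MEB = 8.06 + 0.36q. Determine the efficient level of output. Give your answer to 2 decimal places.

Social marginal cost = private MC − MEB = 25.97 + 1.35q.
Set SMC = demand: 25.97 + 1.35q = 62.22 - 3.06q → q* = 8.2200.

q* = 8.22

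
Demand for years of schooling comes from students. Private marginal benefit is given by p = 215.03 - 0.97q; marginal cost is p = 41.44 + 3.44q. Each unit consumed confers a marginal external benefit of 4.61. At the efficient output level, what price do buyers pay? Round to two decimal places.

Social marginal benefit = demand + MEB = 219.64 - 0.97q.
Set SMB = MC: 219.64 - 0.97q = 41.44 + 3.44q → q* = 40.4082.
Consumer price on the demand curve at q*: 215.03 − 0.97×40.4082 = 175.8340.

P = 175.83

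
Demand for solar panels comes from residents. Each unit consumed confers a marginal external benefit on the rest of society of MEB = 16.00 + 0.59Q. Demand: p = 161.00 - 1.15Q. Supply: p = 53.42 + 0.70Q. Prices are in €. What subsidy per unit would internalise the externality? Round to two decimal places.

subsidy = €73.87 per unit

Social marginal benefit = demand + MEB = 177.00 - 0.56Q.
Set SMB = MC: 177.00 - 0.56Q = 53.42 + 0.70Q → Q* = 98.0794.
The Pigouvian subsidy equals MEB at Q*: 16.00 + 0.59×98.0794 = 73.8668.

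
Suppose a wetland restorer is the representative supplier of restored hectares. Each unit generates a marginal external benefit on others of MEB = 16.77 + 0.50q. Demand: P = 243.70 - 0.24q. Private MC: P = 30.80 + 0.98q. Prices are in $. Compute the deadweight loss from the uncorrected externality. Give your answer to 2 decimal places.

DWL = $7514.59

Market equilibrium (private): 30.80 + 0.98q = 243.70 - 0.24q → q_m = 174.5082.
Social marginal cost = private MC − MEB = 14.03 + 0.48q.
Set SMC = demand: 14.03 + 0.48q = 243.70 - 0.24q → q* = 318.9861.
The welfare-loss triangle has base |q_m − q*| and height MEB(q_m) (the vertical gap between SMC and demand is zero at q* and MEB at q_m).
DWL = ½ × 144.4779 × 104.0241 = 7514.5918.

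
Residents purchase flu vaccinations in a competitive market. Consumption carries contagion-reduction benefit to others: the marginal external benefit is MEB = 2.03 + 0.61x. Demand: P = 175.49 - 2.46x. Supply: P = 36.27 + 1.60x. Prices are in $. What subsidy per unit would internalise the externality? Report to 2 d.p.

subsidy = $27.00 per unit

Social marginal benefit = demand + MEB = 177.52 - 1.85x.
Set SMB = MC: 177.52 - 1.85x = 36.27 + 1.60x → x* = 40.9420.
The Pigouvian subsidy equals MEB at x*: 2.03 + 0.61×40.9420 = 27.0046.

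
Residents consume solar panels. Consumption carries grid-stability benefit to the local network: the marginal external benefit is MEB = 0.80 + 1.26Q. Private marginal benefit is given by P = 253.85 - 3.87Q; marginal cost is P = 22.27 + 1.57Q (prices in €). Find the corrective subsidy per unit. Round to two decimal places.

Social marginal benefit = demand + MEB = 254.65 - 2.61Q.
Set SMB = MC: 254.65 - 2.61Q = 22.27 + 1.57Q → Q* = 55.5933.
The Pigouvian subsidy equals MEB at Q*: 0.80 + 1.26×55.5933 = 70.8476.

subsidy = €70.85 per unit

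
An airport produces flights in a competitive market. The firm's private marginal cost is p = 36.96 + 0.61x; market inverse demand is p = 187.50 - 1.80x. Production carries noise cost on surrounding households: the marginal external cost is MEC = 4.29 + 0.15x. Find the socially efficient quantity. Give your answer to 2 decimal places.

x* = 57.13

Social marginal cost = private MC + MEC = 41.25 + 0.76x.
Set SMC = demand: 41.25 + 0.76x = 187.50 - 1.80x → x* = 57.1289.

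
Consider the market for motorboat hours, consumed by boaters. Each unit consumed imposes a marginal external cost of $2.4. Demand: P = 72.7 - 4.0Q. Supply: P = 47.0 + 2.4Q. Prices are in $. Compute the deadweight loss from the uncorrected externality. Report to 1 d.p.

Market equilibrium (private): 47.0 + 2.4Q = 72.7 - 4.0Q → Q_m = 4.0156.
Social marginal benefit = demand − MEC = 70.3 - 4.0Q.
Set SMB = MC: 70.3 - 4.0Q = 47.0 + 2.4Q → Q* = 3.6406.
The loss is the area between SMB and MC from Q* to Q_m; with linear curves that's a triangle of height MEC(Q_m).
DWL = ½ × 0.3750 × 2.4000 = 0.4500.

DWL = $0.5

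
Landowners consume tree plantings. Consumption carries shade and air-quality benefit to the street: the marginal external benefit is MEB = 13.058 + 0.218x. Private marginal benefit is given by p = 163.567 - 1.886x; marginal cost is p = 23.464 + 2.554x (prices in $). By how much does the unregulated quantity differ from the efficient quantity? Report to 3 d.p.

4.722 units

Market equilibrium (private): 23.464 + 2.554x = 163.567 - 1.886x → x_m = 31.5547.
Social marginal benefit = demand + MEB = 176.625 - 1.668x.
Set SMB = MC: 176.625 - 1.668x = 23.464 + 2.554x → x* = 36.2769.
Gap = |31.5547 − 36.2769| = 4.7222.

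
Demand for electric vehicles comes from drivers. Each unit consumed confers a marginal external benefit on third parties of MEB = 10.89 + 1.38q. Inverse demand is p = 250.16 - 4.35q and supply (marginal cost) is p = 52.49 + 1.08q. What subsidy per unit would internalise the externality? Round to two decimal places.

Social marginal benefit = demand + MEB = 261.05 - 2.97q.
Set SMB = MC: 261.05 - 2.97q = 52.49 + 1.08q → q* = 51.4963.
The Pigouvian subsidy equals MEB at q*: 10.89 + 1.38×51.4963 = 81.9549.

subsidy = 81.95 per unit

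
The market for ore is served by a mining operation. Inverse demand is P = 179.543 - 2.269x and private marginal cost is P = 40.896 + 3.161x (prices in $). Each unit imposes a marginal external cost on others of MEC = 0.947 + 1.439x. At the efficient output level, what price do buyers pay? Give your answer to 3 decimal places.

P = $134.057

Social marginal cost = private MC + MEC = 41.843 + 4.600x.
Set SMC = demand: 41.843 + 4.600x = 179.543 - 2.269x → x* = 20.0466.
Consumer price on the demand curve at x*: 179.543 − 2.269×20.0466 = 134.0573.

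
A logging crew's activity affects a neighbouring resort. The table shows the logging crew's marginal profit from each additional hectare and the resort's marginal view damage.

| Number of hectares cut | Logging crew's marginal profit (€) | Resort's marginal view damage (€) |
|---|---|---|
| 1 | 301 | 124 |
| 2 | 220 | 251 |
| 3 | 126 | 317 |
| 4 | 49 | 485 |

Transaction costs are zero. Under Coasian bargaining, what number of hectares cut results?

1

Bargaining reaches the level where marginal profit last exceeds marginal view damage.
That holds through level 1 (301 ≥ 124) but not at 2 (220 < 251).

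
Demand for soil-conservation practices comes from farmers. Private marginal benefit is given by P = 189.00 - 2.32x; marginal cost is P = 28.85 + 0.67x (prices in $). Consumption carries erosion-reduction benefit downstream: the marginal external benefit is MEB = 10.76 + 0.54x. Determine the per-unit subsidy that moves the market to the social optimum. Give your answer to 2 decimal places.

Social marginal benefit = demand + MEB = 199.76 - 1.78x.
Set SMB = MC: 199.76 - 1.78x = 28.85 + 0.67x → x* = 69.7592.
The Pigouvian subsidy equals MEB at x*: 10.76 + 0.54×69.7592 = 48.4300.

subsidy = $48.43 per unit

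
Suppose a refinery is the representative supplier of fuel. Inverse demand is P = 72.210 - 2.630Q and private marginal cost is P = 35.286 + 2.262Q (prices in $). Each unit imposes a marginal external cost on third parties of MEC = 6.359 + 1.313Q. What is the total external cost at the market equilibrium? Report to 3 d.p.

Market equilibrium (private): 35.286 + 2.262Q = 72.210 - 2.630Q → Q_m = 7.5478.
Total external cost = ∫₀^{Q_m} (6.359 + 1.313Q) dQ = 6.359×7.5478 + ½×1.313×7.5478² = 85.3968.

$85.397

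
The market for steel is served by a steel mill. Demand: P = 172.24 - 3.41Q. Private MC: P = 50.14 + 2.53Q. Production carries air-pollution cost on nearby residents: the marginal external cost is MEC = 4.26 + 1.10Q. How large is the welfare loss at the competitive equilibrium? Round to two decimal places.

DWL = 51.28

Market equilibrium (private): 50.14 + 2.53Q = 172.24 - 3.41Q → Q_m = 20.5556.
Social marginal cost = private MC + MEC = 54.40 + 3.63Q.
Set SMC = demand: 54.40 + 3.63Q = 172.24 - 3.41Q → Q* = 16.7386.
The welfare-loss triangle has base |Q_m − Q*| and height MEC(Q_m) (the vertical gap between SMC and demand is zero at Q* and MEC at Q_m).
DWL = ½ × 3.8170 × 26.8711 = 51.2835.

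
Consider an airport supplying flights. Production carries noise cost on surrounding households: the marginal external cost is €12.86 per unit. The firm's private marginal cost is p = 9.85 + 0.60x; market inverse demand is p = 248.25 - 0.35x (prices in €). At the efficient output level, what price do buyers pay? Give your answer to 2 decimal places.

Social marginal cost = private MC + MEC = 22.71 + 0.60x.
Set SMC = demand: 22.71 + 0.60x = 248.25 - 0.35x → x* = 237.4105.
Consumer price on the demand curve at x*: 248.25 − 0.35×237.4105 = 165.1563.

P = €165.16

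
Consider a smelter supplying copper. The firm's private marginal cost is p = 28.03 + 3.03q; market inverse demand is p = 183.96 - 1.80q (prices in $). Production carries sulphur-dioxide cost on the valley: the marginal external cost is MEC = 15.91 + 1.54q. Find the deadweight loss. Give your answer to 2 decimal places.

Market equilibrium (private): 28.03 + 3.03q = 183.96 - 1.80q → q_m = 32.2836.
Social marginal cost = private MC + MEC = 43.94 + 4.57q.
Set SMC = demand: 43.94 + 4.57q = 183.96 - 1.80q → q* = 21.9812.
The welfare-loss triangle has base |q_m − q*| and height MEC(q_m) (the vertical gap between SMC and demand is zero at q* and MEC at q_m).
DWL = ½ × 10.3024 × 65.6268 = 338.0568.

DWL = $338.06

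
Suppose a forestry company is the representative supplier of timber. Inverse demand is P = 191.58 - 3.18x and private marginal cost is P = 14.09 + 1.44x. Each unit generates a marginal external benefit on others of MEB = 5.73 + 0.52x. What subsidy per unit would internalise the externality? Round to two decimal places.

subsidy = 28.97 per unit

Social marginal cost = private MC − MEB = 8.36 + 0.92x.
Set SMC = demand: 8.36 + 0.92x = 191.58 - 3.18x → x* = 44.6878.
The Pigouvian subsidy equals MEB at x*: 5.73 + 0.52×44.6878 = 28.9677.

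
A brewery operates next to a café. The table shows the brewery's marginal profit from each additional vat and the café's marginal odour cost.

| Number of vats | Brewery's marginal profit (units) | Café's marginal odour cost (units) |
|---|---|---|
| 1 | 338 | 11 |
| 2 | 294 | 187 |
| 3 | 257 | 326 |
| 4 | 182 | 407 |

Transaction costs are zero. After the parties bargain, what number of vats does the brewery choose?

2

Bargaining reaches the level where marginal profit last exceeds marginal odour cost.
That holds through level 2 (294 ≥ 187) but not at 3 (257 < 326).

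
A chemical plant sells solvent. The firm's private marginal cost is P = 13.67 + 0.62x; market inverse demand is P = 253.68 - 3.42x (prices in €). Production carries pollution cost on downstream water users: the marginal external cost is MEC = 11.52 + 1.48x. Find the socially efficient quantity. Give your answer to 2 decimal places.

Social marginal cost = private MC + MEC = 25.19 + 2.10x.
Set SMC = demand: 25.19 + 2.10x = 253.68 - 3.42x → x* = 41.3931.

x* = 41.39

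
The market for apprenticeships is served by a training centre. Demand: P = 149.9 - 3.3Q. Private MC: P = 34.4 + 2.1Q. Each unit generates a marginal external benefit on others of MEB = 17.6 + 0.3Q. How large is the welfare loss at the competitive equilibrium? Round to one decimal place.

DWL = 56.5

Market equilibrium (private): 34.4 + 2.1Q = 149.9 - 3.3Q → Q_m = 21.3889.
Social marginal cost = private MC − MEB = 16.8 + 1.8Q.
Set SMC = demand: 16.8 + 1.8Q = 149.9 - 3.3Q → Q* = 26.0980.
The welfare-loss triangle has base |Q_m − Q*| and height MEB(Q_m) (the vertical gap between SMC and demand is zero at Q* and MEB at Q_m).
DWL = ½ × 4.7091 × 24.0167 = 56.5485.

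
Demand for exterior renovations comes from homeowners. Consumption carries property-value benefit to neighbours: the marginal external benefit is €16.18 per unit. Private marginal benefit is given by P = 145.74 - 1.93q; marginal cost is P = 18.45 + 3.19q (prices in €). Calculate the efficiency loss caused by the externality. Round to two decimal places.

DWL = €25.57

Market equilibrium (private): 18.45 + 3.19q = 145.74 - 1.93q → q_m = 24.8613.
Social marginal benefit = demand + MEB = 161.92 - 1.93q.
Set SMB = MC: 161.92 - 1.93q = 18.45 + 3.19q → q* = 28.0215.
Height of the DWL triangle at q_m is SMB(q_m) − MC(q_m) = MEB(q_m) = 16.1800.
DWL = ½ × 3.1602 × 16.1800 = 25.5660.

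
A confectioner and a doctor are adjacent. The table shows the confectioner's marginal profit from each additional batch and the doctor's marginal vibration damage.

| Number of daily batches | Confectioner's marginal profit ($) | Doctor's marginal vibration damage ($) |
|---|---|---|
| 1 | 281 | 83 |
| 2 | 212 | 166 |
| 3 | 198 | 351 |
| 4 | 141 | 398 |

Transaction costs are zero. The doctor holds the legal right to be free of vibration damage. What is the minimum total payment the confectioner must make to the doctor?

Efficient level: marginal profit ≥ marginal vibration damage through level 2, so k* = 2.
With the doctor holding the right, the confectioner must at least compensate total damage at k*: 83 + 166 = 249.

$249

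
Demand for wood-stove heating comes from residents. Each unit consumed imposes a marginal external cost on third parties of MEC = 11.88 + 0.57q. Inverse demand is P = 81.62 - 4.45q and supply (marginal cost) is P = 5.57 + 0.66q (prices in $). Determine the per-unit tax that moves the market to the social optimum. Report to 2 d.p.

Social marginal benefit = demand − MEC = 69.74 - 5.02q.
Set SMB = MC: 69.74 - 5.02q = 5.57 + 0.66q → q* = 11.2975.
The Pigouvian tax equals MEC at q*: 11.88 + 0.57×11.2975 = 18.3196.

tax = $18.32 per unit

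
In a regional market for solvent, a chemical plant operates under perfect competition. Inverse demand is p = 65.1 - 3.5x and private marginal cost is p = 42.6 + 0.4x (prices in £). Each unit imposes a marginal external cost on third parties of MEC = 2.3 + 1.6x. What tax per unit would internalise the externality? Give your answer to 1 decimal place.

tax = £8.2 per unit

Social marginal cost = private MC + MEC = 44.9 + 2.0x.
Set SMC = demand: 44.9 + 2.0x = 65.1 - 3.5x → x* = 3.6727.
The Pigouvian tax equals MEC at x*: 2.3 + 1.6×3.6727 = 8.1763.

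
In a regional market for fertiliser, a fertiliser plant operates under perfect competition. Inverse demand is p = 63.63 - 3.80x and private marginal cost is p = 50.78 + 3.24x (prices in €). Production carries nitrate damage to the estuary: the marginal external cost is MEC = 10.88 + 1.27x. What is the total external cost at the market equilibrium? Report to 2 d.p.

Market equilibrium (private): 50.78 + 3.24x = 63.63 - 3.80x → x_m = 1.8253.
Total external cost = ∫₀^{x_m} (10.88 + 1.27x) dx = 10.88×1.8253 + ½×1.27×1.8253² = 21.9749.

€21.97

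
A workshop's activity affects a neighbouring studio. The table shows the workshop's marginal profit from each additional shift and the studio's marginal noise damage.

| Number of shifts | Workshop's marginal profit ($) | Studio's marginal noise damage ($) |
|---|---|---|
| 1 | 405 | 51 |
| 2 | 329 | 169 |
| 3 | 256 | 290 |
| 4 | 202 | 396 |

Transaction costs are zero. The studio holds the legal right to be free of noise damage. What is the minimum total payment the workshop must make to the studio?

Efficient level: marginal profit ≥ marginal noise damage through level 2, so k* = 2.
With the studio holding the right, the workshop must at least compensate total damage at k*: 51 + 169 = 220.

$220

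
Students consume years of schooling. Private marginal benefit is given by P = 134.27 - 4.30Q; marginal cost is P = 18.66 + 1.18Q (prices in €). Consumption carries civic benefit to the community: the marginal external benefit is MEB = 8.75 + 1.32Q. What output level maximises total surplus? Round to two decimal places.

Social marginal benefit = demand + MEB = 143.02 - 2.98Q.
Set SMB = MC: 143.02 - 2.98Q = 18.66 + 1.18Q → Q* = 29.8942.

Q* = 29.89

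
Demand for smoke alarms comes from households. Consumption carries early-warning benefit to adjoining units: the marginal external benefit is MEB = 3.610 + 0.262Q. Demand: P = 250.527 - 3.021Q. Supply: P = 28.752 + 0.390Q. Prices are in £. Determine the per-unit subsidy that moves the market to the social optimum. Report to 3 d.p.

Social marginal benefit = demand + MEB = 254.137 - 2.759Q.
Set SMB = MC: 254.137 - 2.759Q = 28.752 + 0.390Q → Q* = 71.5735.
The Pigouvian subsidy equals MEB at Q*: 3.610 + 0.262×71.5735 = 22.3623.

subsidy = £22.362 per unit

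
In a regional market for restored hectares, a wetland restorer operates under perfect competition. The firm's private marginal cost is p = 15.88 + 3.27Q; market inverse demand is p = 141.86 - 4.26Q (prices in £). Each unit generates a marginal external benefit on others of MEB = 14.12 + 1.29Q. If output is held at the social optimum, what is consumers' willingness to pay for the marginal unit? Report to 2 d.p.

P = £46.21

Social marginal cost = private MC − MEB = 1.76 + 1.98Q.
Set SMC = demand: 1.76 + 1.98Q = 141.86 - 4.26Q → Q* = 22.4519.
Consumer price on the demand curve at Q*: 141.86 − 4.26×22.4519 = 46.2149.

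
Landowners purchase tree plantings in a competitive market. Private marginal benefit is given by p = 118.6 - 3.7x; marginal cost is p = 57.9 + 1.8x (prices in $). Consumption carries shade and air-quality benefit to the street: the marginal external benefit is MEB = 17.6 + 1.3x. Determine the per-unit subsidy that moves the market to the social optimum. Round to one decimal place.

subsidy = $41.8 per unit

Social marginal benefit = demand + MEB = 136.2 - 2.4x.
Set SMB = MC: 136.2 - 2.4x = 57.9 + 1.8x → x* = 18.6429.
The Pigouvian subsidy equals MEB at x*: 17.6 + 1.3×18.6429 = 41.8358.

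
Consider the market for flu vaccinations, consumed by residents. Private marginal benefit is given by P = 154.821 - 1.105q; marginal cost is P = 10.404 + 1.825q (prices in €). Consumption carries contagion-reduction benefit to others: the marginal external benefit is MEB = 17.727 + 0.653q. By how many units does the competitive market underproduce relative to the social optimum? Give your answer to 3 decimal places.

Market equilibrium (private): 10.404 + 1.825q = 154.821 - 1.105q → q_m = 49.2891.
Social marginal benefit = demand + MEB = 172.548 - 0.452q.
Set SMB = MC: 172.548 - 0.452q = 10.404 + 1.825q → q* = 71.2095.
Gap = |49.2891 − 71.2095| = 21.9204.

21.920 units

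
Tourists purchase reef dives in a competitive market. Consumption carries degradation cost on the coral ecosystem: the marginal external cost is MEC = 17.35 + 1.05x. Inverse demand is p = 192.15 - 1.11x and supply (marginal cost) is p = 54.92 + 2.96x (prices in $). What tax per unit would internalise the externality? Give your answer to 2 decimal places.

Social marginal benefit = demand − MEC = 174.80 - 2.16x.
Set SMB = MC: 174.80 - 2.16x = 54.92 + 2.96x → x* = 23.4141.
The Pigouvian tax equals MEC at x*: 17.35 + 1.05×23.4141 = 41.9348.

tax = $41.93 per unit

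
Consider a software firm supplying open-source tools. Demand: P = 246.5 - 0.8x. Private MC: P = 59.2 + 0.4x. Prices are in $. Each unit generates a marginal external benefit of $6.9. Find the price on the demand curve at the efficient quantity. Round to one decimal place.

Social marginal cost = private MC − MEB = 52.3 + 0.4x.
Set SMC = demand: 52.3 + 0.4x = 246.5 - 0.8x → x* = 161.8333.
Consumer price on the demand curve at x*: 246.5 − 0.8×161.8333 = 117.0334.

P = $117.0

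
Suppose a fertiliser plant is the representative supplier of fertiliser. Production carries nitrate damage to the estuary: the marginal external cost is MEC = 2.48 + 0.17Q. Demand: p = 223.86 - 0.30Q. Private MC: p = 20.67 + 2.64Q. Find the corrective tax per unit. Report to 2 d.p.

Social marginal cost = private MC + MEC = 23.15 + 2.81Q.
Set SMC = demand: 23.15 + 2.81Q = 223.86 - 0.30Q → Q* = 64.5370.
The Pigouvian tax equals MEC at Q*: 2.48 + 0.17×64.5370 = 13.4513.

tax = 13.45 per unit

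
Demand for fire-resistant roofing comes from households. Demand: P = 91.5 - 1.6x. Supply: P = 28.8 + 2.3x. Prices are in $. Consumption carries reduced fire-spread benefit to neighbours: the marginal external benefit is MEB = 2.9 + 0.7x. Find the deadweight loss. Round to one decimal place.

DWL = $31.3

Market equilibrium (private): 28.8 + 2.3x = 91.5 - 1.6x → x_m = 16.0769.
Social marginal benefit = demand + MEB = 94.4 - 0.9x.
Set SMB = MC: 94.4 - 0.9x = 28.8 + 2.3x → x* = 20.5000.
The loss is the area between SMB and MC from x* to x_m; with linear curves that's a triangle of height MEB(x_m).
DWL = ½ × 4.4231 × 14.1538 = 31.3018.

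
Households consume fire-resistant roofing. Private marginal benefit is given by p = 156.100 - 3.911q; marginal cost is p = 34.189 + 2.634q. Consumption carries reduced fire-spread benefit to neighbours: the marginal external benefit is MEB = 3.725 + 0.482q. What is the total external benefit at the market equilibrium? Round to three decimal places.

Market equilibrium (private): 34.189 + 2.634q = 156.100 - 3.911q → q_m = 18.6266.
Total external benefit = ∫₀^{q_m} (3.725 + 0.482q) dq = 3.725×18.6266 + ½×0.482×18.6266² = 152.9991.

152.999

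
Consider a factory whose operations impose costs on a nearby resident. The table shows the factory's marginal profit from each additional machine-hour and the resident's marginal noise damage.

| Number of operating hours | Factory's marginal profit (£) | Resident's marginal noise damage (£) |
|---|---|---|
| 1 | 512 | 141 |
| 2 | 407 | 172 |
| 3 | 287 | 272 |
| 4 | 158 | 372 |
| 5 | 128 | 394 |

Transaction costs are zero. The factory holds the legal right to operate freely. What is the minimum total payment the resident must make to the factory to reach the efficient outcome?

Left alone the factory would choose level 5 (marginal profit stays positive).
Efficient level: k* = 3 (marginal profit ≥ marginal noise damage through 3).
The resident must at least cover the factory's forgone profit from cutting 5→3: 158 + 128 = 286.

£286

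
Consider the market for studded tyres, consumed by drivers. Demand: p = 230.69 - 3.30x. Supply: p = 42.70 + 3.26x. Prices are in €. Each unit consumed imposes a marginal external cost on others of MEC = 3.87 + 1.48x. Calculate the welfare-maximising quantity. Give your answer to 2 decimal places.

Social marginal benefit = demand − MEC = 226.82 - 4.78x.
Set SMB = MC: 226.82 - 4.78x = 42.70 + 3.26x → x* = 22.9005.

x* = 22.90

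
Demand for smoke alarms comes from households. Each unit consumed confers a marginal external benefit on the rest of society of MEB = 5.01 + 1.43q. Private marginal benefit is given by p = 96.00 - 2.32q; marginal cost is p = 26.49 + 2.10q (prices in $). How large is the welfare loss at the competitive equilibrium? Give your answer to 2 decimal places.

Market equilibrium (private): 26.49 + 2.10q = 96.00 - 2.32q → q_m = 15.7262.
Social marginal benefit = demand + MEB = 101.01 - 0.89q.
Set SMB = MC: 101.01 - 0.89q = 26.49 + 2.10q → q* = 24.9231.
The welfare-loss triangle has base |q_m − q*| and height MEB(q_m) (the vertical gap between SMB and MC is zero at q* and MEB at q_m).
DWL = ½ × 9.1969 × 27.4985 = 126.4505.

DWL = $126.45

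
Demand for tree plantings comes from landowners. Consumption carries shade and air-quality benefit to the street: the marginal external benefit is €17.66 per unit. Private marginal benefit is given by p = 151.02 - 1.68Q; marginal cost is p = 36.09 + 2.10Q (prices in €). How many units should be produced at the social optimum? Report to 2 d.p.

Social marginal benefit = demand + MEB = 168.68 - 1.68Q.
Set SMB = MC: 168.68 - 1.68Q = 36.09 + 2.10Q → Q* = 35.0767.

Q* = 35.08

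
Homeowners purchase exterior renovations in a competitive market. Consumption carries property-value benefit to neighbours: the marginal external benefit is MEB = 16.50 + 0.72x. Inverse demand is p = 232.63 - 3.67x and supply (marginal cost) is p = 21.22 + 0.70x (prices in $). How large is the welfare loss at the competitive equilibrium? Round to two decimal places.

DWL = $360.95

Market equilibrium (private): 21.22 + 0.70x = 232.63 - 3.67x → x_m = 48.3776.
Social marginal benefit = demand + MEB = 249.13 - 2.95x.
Set SMB = MC: 249.13 - 2.95x = 21.22 + 0.70x → x* = 62.4411.
Height of the DWL triangle at x_m is SMB(x_m) − MC(x_m) = MEB(x_m) = 51.3319.
DWL = ½ × 14.0635 × 51.3319 = 360.9531.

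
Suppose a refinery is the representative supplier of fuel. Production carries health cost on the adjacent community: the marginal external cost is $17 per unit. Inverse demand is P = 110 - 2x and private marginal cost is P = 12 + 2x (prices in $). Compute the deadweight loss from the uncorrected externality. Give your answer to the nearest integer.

DWL = $36

Market equilibrium (private): 12 + 2x = 110 - 2x → x_m = 24.5000.
Social marginal cost = private MC + MEC = 29 + 2x.
Set SMC = demand: 29 + 2x = 110 - 2x → x* = 20.2500.
Height of the DWL triangle at x_m is SMC(x_m) − demand(x_m) = MEC(x_m) = 17.0000.
DWL = ½ × 4.2500 × 17.0000 = 36.1250.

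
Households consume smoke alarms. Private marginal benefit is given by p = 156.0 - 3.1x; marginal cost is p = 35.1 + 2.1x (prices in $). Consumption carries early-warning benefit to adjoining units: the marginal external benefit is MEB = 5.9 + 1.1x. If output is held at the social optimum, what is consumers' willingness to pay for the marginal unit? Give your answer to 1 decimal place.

Social marginal benefit = demand + MEB = 161.9 - 2.0x.
Set SMB = MC: 161.9 - 2.0x = 35.1 + 2.1x → x* = 30.9268.
Consumer price on the demand curve at x*: 156.0 − 3.1×30.9268 = 60.1269.

P = $60.1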